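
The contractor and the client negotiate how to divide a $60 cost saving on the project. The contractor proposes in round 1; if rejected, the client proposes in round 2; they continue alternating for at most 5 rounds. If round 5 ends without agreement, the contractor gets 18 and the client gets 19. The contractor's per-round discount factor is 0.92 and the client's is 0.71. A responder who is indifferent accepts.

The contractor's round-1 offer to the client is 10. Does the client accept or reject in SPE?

Reject

Work out the client's continuation value if the offer is rejected.
Round 5 (the contractor proposes): the client gets 19 if talks fail, so the contractor offers 19 and keeps 41.
Round 4 (the client proposes): the contractor can get 41 next round, worth 0.92 × 41 = 37.72 now; the client offers that and keeps 22.28.
Round 3 (the contractor proposes): the client can get 22.28 next round, worth 0.71 × 22.28 = 15.8188 now, so the contractor offers 15.8188, keeping 44.1812.
Round 2 (the client proposes): the contractor can get 44.1812 next round, worth 0.92 × 44.1812 = 40.646704 now, so the client offers 40.646704, keeping 19.353296.
So by rejecting in round 1, the client gets 19.353296 next round, worth 0.71 × 19.353296 = 13.74084016 now.
Offer 10 < 13.74084016, so the client rejects.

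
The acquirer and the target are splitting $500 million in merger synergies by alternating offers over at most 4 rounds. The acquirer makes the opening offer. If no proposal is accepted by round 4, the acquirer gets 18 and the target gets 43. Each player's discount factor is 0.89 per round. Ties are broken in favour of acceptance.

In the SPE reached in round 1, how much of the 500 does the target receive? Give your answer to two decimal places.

388.75

Round 4 (the target proposes): the acquirer gets 18 if talks fail, so the target offers 18 and keeps 482.
Round 3 (the acquirer proposes): the target can get 482 next round, worth 0.89 × 482 = 428.98 now; the acquirer offers that and keeps 71.02.
Round 2 (the target proposes): the acquirer can get 71.02 next round, worth 0.89 × 71.02 = 63.2078 now. The target offers 63.2078 and keeps 500 − 63.2078 = 436.7922.
Round 1 (the acquirer proposes): the target can get 436.7922 next round, worth 0.89 × 436.7922 = 388.745058 now; the acquirer offers that and keeps 111.254942.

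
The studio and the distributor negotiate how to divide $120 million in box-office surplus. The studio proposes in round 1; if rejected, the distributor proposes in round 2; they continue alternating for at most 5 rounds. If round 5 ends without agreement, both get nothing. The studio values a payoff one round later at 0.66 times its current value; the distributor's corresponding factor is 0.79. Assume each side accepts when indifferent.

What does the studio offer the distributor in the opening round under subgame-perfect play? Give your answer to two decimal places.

Work backward from the last round.
Round 5 (the studio proposes): rejection yields 0 for the distributor; the studio offers 0 and keeps 120.
Round 4 (the distributor proposes): the studio can get 120 next round, worth 0.66 × 120 = 79.2 now, so the distributor offers 79.2, keeping 40.8.
Round 3 (the studio proposes): the distributor can get 40.8 next round, worth 0.79 × 40.8 = 32.232 now, so the studio offers 32.232, keeping 87.768.
Round 2 (the distributor proposes): the studio can get 87.768 next round, worth 0.66 × 87.768 = 57.92688 now. The distributor offers 57.92688 and keeps 120 − 57.92688 = 62.07312.
Round 1 (the studio proposes): the distributor can get 62.07312 next round, worth 0.79 × 62.07312 = 49.0377648 now; the studio offers that and keeps 70.9622352.

49.04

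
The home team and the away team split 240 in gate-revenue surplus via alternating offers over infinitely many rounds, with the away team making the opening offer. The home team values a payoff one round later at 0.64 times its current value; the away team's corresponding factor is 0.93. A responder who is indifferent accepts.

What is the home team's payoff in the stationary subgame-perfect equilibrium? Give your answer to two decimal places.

26.56

When the away team proposes, the home team accepts any offer worth at least 0.64 times what the home team would get by proposing next round; and vice versa.
This gives x = 240 − 0.64y and y = 240 − 0.93x, where x and y are each side's share when it proposes.
Hence (1 − 0.64·0.93)x = 240(1 − 0.64), i.e. 0.4048·x = 86.4.
x ≈ 213.4387; the home team's share is 240 − x ≈ 26.5613.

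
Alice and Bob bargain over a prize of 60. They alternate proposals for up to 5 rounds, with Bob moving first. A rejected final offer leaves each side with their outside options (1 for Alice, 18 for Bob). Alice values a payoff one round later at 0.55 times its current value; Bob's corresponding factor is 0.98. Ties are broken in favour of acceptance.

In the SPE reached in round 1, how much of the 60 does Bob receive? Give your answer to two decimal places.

58.69

Round 5 (Bob proposes): Alice gets 1 if talks fail, so Bob offers 1 and keeps 59.
Round 4 (Alice proposes): Bob can get 59 next round, worth 0.98 × 59 = 57.82 now. Alice offers 57.82 and keeps 60 − 57.82 = 2.18.
Round 3 (Bob proposes): Alice can get 2.18 next round, worth 0.55 × 2.18 = 1.199 now. Bob offers 1.199 and keeps 60 − 1.199 = 58.801.
Round 2 (Alice proposes): Bob can get 58.801 next round, worth 0.98 × 58.801 = 57.62498 now. Alice offers 57.62498 and keeps 60 − 57.62498 = 2.37502.
Round 1 (Bob proposes): Alice can get 2.37502 next round, worth 0.55 × 2.37502 = 1.306261 now. Bob offers 1.306261 and keeps 60 − 1.306261 = 58.693739.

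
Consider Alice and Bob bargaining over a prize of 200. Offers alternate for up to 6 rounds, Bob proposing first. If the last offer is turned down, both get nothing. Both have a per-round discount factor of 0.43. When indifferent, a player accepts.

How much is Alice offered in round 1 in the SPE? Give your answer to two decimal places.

Round 6 (Alice proposes): Bob will accept anything ≥ 0, so Alice offers 0 and keeps 200.
Round 5 (Bob proposes): Alice can get 200 next round, worth 0.43 × 200 = 86 now, so Bob offers 86, keeping 114.
Round 4 (Alice proposes): Bob can get 114 next round, worth 0.43 × 114 = 49.02 now. Alice offers 49.02 and keeps 200 − 49.02 = 150.98.
Round 3 (Bob proposes): Alice can get 150.98 next round, worth 0.43 × 150.98 = 64.9214 now, so Bob offers 64.9214, keeping 135.0786.
Round 2 (Alice proposes): Bob can get 135.0786 next round, worth 0.43 × 135.0786 = 58.083798 now; Alice offers that and keeps 141.916202.
Round 1 (Bob proposes): Alice can get 141.916202 next round, worth 0.43 × 141.916202 = 61.02396686 now; Bob offers that and keeps 138.97603314.

61.02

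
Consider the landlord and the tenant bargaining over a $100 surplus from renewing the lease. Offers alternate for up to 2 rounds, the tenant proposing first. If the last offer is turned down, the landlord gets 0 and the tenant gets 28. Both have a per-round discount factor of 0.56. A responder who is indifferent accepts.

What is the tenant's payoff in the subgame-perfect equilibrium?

Round 2 (the landlord proposes): the tenant gets 28 if talks fail, so the landlord offers 28 and keeps 72.
Round 1 (the tenant proposes): the landlord can get 72 next round, worth 0.56 × 72 = 40.32 now, so the tenant offers 40.32, keeping 59.68.

59.68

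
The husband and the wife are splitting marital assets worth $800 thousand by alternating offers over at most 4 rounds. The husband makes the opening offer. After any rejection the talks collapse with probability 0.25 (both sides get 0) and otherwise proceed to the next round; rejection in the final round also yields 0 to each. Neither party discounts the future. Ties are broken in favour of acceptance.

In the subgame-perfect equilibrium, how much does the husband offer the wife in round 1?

487.5

Round 4 (the wife proposes): rejection yields 0 for the husband; the wife offers 0 and keeps 800.
Round 3 (the husband proposes): rejecting gives the wife an expected 0.75 × 800 = 600. The husband offers 600 and keeps 800 − 600 = 200.
Round 2 (the wife proposes): rejecting gives the husband an expected 0.75 × 200 = 150, so the wife offers 150, keeping 650.
Round 1 (the husband proposes): rejecting gives the wife an expected 0.75 × 650 = 487.5, so the husband offers 487.5, keeping 312.5.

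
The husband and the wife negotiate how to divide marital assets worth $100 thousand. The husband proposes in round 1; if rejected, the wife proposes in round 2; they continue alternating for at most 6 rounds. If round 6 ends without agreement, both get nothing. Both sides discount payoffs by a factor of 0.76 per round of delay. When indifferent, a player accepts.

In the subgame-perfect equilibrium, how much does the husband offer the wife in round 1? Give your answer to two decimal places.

By backward induction:
Round 6 (the wife proposes): the husband will accept anything ≥ 0, so the wife offers 0 and keeps 100.
Round 5 (the husband proposes): the wife can get 100 next round, worth 0.76 × 100 = 76 now; the husband offers that and keeps 24.
Round 4 (the wife proposes): the husband can get 24 next round, worth 0.76 × 24 = 18.24 now; the wife offers that and keeps 81.76.
Round 3 (the husband proposes): the wife can get 81.76 next round, worth 0.76 × 81.76 = 62.1376 now, so the husband offers 62.1376, keeping 37.8624.
Round 2 (the wife proposes): the husband can get 37.8624 next round, worth 0.76 × 37.8624 = 28.775424 now; the wife offers that and keeps 71.224576.
Round 1 (the husband proposes): the wife can get 71.224576 next round, worth 0.76 × 71.224576 = 54.13067776 now. The husband offers 54.13067776 and keeps 100 − 54.13067776 = 45.86932224.

54.13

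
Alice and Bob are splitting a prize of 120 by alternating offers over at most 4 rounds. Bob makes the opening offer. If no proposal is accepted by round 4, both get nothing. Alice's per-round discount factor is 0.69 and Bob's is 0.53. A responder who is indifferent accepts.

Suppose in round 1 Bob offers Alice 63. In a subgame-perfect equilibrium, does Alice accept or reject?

Reject

Work out Alice's continuation value if the offer is rejected.
Round 4 (Alice proposes): Bob will accept anything ≥ 0, so Alice offers 0 and keeps 120.
Round 3 (Bob proposes): Alice can get 120 next round, worth 0.69 × 120 = 82.8 now; Bob offers that and keeps 37.2.
Round 2 (Alice proposes): Bob can get 37.2 next round, worth 0.53 × 37.2 = 19.716 now. Alice offers 19.716 and keeps 120 − 19.716 = 100.284.
So by rejecting in round 1, Alice gets 100.284 next round, worth 0.69 × 100.284 = 69.19596 now.
Offer 63 < 69.19596, so Alice rejects.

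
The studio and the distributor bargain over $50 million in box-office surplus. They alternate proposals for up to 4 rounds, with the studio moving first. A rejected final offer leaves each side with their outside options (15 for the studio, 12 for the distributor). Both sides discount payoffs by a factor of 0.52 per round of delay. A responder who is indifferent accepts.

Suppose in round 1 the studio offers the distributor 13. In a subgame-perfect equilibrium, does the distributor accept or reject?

Work out the distributor's continuation value if the offer is rejected.
Round 4 (the distributor proposes): the studio gets 15 if talks fail, so the distributor offers 15 and keeps 35.
Round 3 (the studio proposes): the distributor can get 35 next round, worth 0.52 × 35 = 18.2 now; the studio offers that and keeps 31.8.
Round 2 (the distributor proposes): the studio can get 31.8 next round, worth 0.52 × 31.8 = 16.536 now, so the distributor offers 16.536, keeping 33.464.
So by rejecting in round 1, the distributor gets 33.464 next round, worth 0.52 × 33.464 = 17.40128 now.
Offer 13 < 17.40128, so the distributor rejects.

Reject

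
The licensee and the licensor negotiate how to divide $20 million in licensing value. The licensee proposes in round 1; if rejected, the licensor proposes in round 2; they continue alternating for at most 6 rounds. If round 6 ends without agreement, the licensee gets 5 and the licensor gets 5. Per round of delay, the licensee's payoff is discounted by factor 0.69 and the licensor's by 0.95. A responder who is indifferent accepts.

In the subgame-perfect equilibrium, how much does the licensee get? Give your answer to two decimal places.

Round 6 (the licensor proposes): the licensee gets 5 if talks fail, so the licensor offers 5 and keeps 15.
Round 5 (the licensee proposes): the licensor can get 15 next round, worth 0.95 × 15 = 14.25 now. The licensee offers 14.25 and keeps 20 − 14.25 = 5.75.
Round 4 (the licensor proposes): the licensee can get 5.75 next round, worth 0.69 × 5.75 = 3.9675 now, so the licensor offers 3.9675, keeping 16.0325.
Round 3 (the licensee proposes): the licensor can get 16.0325 next round, worth 0.95 × 16.0325 = 15.230875 now. The licensee offers 15.230875 and keeps 20 − 15.230875 = 4.769125.
Round 2 (the licensor proposes): the licensee can get 4.769125 next round, worth 0.69 × 4.769125 = 3.29069625 now. The licensor offers 3.29069625 and keeps 20 − 3.29069625 = 16.70930375.
Round 1 (the licensee proposes): the licensor can get 16.70930375 next round, worth 0.95 × 16.70930375 = 15.8738385625 now, so the licensee offers 15.8738385625, keeping 4.1261614375.

4.13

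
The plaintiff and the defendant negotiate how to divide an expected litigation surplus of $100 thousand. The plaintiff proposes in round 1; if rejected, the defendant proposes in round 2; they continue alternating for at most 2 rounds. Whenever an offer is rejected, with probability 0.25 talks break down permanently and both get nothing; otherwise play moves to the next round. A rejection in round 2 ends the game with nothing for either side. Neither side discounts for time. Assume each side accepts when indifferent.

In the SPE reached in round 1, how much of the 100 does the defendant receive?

75

Round 2 (the defendant proposes): rejection yields 0 for the plaintiff; the defendant offers 0 and keeps 100.
Round 1 (the plaintiff proposes): rejecting gives the defendant an expected 0.75 × 100 = 75; the plaintiff offers that and keeps 25.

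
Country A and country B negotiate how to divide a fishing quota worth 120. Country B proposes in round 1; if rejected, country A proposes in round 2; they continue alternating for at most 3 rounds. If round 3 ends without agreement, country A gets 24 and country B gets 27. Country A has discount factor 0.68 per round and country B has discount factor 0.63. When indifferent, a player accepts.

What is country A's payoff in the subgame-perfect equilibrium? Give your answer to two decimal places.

40.47

Round 3 (country B proposes): country A gets 24 if talks fail, so country B offers 24 and keeps 96.
Round 2 (country A proposes): country B can get 96 next round, worth 0.63 × 96 = 60.48 now, so country A offers 60.48, keeping 59.52.
Round 1 (country B proposes): country A can get 59.52 next round, worth 0.68 × 59.52 = 40.4736 now, so country B offers 40.4736, keeping 79.5264.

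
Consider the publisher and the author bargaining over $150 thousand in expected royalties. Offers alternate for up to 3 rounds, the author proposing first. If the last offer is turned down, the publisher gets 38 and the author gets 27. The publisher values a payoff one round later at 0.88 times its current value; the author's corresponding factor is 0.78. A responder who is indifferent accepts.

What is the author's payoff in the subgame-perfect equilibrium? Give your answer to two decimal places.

94.88

Work backward from the last round.
Round 3 (the author proposes): the publisher gets 38 if talks fail, so the author offers 38 and keeps 112.
Round 2 (the publisher proposes): the author can get 112 next round, worth 0.78 × 112 = 87.36 now; the publisher offers that and keeps 62.64.
Round 1 (the author proposes): the publisher can get 62.64 next round, worth 0.88 × 62.64 = 55.1232 now; the author offers that and keeps 94.8768.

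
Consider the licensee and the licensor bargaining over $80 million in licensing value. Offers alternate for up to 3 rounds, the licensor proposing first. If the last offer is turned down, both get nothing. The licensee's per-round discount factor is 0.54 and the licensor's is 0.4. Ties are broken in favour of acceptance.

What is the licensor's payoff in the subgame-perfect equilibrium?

54.08

Work backward from the last round.
Round 3 (the licensor proposes): the licensee will accept anything ≥ 0, so the licensor offers 0 and keeps 80.
Round 2 (the licensee proposes): the licensor can get 80 next round, worth 0.4 × 80 = 32 now. The licensee offers 32 and keeps 80 − 32 = 48.
Round 1 (the licensor proposes): the licensee can get 48 next round, worth 0.54 × 48 = 25.92 now. The licensor offers 25.92 and keeps 80 − 25.92 = 54.08.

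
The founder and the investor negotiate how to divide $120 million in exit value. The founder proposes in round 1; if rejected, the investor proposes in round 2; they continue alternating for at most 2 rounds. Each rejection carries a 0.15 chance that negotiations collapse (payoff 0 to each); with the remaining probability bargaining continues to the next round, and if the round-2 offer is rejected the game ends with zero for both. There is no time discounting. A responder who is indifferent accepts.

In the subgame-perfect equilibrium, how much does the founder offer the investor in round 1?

102

Round 2 (the investor proposes): rejection yields 0 for the founder; the investor offers 0 and keeps 120.
Round 1 (the founder proposes): rejecting gives the investor an expected 0.85 × 120 = 102; the founder offers that and keeps 18.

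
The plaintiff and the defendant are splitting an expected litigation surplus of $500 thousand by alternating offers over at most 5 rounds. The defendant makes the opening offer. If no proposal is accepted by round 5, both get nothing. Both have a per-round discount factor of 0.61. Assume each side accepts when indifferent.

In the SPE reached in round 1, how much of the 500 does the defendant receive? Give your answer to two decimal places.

By backward induction:
Round 5 (the defendant proposes): the plaintiff will accept anything ≥ 0, so the defendant offers 0 and keeps 500.
Round 4 (the plaintiff proposes): the defendant can get 500 next round, worth 0.61 × 500 = 305 now, so the plaintiff offers 305, keeping 195.
Round 3 (the defendant proposes): the plaintiff can get 195 next round, worth 0.61 × 195 = 118.95 now, so the defendant offers 118.95, keeping 381.05.
Round 2 (the plaintiff proposes): the defendant can get 381.05 next round, worth 0.61 × 381.05 = 232.4405 now. The plaintiff offers 232.4405 and keeps 500 − 232.4405 = 267.5595.
Round 1 (the defendant proposes): the plaintiff can get 267.5595 next round, worth 0.61 × 267.5595 = 163.211295 now, so the defendant offers 163.211295, keeping 336.788705.

336.79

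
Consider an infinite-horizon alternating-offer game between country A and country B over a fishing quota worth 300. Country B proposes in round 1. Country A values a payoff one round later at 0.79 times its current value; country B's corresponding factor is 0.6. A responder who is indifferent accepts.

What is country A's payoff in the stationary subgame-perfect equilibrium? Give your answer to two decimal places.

In a stationary SPE each proposer offers the other exactly their discounted continuation value.
If country B keeps x when proposing and country A keeps y when proposing, then x = 300 − 0.79y and y = 300 − 0.6x.
Solving: x = 300(1 − 0.79) / (1 − 0.6·0.79) = 63 / 0.526 ≈ 119.7719.
Country A gets 300 − 119.7719 ≈ 180.2281.

180.23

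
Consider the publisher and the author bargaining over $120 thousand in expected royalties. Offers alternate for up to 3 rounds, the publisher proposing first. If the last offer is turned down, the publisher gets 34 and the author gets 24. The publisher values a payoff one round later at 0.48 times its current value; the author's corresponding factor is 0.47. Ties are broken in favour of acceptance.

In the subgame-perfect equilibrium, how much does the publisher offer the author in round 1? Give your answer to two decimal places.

34.74

Solve by backward induction from round 3.
Round 3 (the publisher proposes): the author gets 24 if talks fail, so the publisher offers 24 and keeps 96.
Round 2 (the author proposes): the publisher can get 96 next round, worth 0.48 × 96 = 46.08 now. The author offers 46.08 and keeps 120 − 46.08 = 73.92.
Round 1 (the publisher proposes): the author can get 73.92 next round, worth 0.47 × 73.92 = 34.7424 now, so the publisher offers 34.7424, keeping 85.2576.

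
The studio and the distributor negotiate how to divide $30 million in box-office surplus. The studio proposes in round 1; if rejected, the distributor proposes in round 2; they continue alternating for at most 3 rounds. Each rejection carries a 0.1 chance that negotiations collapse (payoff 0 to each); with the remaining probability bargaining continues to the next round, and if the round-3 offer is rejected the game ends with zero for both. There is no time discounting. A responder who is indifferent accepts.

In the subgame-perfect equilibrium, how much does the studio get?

27.3

By backward induction:
Round 3 (the studio proposes): rejection yields 0 for the distributor; the studio offers 0 and keeps 30.
Round 2 (the distributor proposes): rejecting gives the studio an expected 0.9 × 30 = 27, so the distributor offers 27, keeping 3.
Round 1 (the studio proposes): rejecting gives the distributor an expected 0.9 × 3 = 2.7; the studio offers that and keeps 27.3.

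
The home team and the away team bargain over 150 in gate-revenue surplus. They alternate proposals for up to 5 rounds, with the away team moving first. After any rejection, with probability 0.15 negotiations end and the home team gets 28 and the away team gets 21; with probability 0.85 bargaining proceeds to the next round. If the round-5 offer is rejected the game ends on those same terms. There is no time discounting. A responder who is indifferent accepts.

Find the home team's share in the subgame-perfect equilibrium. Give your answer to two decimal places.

Round 5 (the away team proposes): the home team gets 28 if talks fail, so the away team offers 28 and keeps 122.
Round 4 (the home team proposes): rejecting gives the away team an expected 0.85 × 122 + 0.15 × 21 = 106.85; the home team offers that and keeps 43.15.
Round 3 (the away team proposes): rejecting gives the home team an expected 0.85 × 43.15 + 0.15 × 28 = 40.8775; the away team offers that and keeps 109.1225.
Round 2 (the home team proposes): rejecting gives the away team an expected 0.85 × 109.1225 + 0.15 × 21 = 95.904125. The home team offers 95.904125 and keeps 150 − 95.904125 = 54.095875.
Round 1 (the away team proposes): rejecting gives the home team an expected 0.85 × 54.095875 + 0.15 × 28 = 50.18149375; the away team offers that and keeps 99.81850625.

50.18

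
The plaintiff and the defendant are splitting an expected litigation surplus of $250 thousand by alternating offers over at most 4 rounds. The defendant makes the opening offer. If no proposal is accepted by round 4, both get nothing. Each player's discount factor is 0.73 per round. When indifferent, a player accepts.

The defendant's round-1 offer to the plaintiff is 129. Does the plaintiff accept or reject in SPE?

Reject

Work out the plaintiff's continuation value if the offer is rejected.
Round 4 (the plaintiff proposes): the defendant will accept anything ≥ 0, so the plaintiff offers 0 and keeps 250.
Round 3 (the defendant proposes): the plaintiff can get 250 next round, worth 0.73 × 250 = 182.5 now, so the defendant offers 182.5, keeping 67.5.
Round 2 (the plaintiff proposes): the defendant can get 67.5 next round, worth 0.73 × 67.5 = 49.275 now. The plaintiff offers 49.275 and keeps 250 − 49.275 = 200.725.
So by rejecting in round 1, the plaintiff gets 200.725 next round, worth 0.73 × 200.725 = 146.52925 now.
Offer 129 < 146.52925, so the plaintiff rejects.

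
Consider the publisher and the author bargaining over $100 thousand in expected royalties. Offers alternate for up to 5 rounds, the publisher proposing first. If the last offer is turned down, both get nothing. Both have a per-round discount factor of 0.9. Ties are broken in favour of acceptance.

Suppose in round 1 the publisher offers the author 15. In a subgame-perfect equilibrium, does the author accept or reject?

Round 5 (the publisher proposes): rejection yields 0 for the author; the publisher offers 0 and keeps 100.
Round 4 (the author proposes): the publisher can get 100 next round, worth 0.9 × 100 = 90 now. The author offers 90 and keeps 100 − 90 = 10.
Round 3 (the publisher proposes): the author can get 10 next round, worth 0.9 × 10 = 9 now; the publisher offers that and keeps 91.
Round 2 (the author proposes): the publisher can get 91 next round, worth 0.9 × 91 = 81.9 now; the author offers that and keeps 18.1.
So by rejecting in round 1, the author gets 18.1 next round, worth 0.9 × 18.1 = 16.29 now.
Offer 15 < 16.29, so the author rejects.

Reject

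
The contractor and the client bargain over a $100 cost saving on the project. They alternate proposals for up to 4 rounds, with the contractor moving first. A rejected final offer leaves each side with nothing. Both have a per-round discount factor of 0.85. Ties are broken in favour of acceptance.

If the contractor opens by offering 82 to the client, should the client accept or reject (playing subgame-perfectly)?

Round 4 (the client proposes): rejection yields 0 for the contractor; the client offers 0 and keeps 100.
Round 3 (the contractor proposes): the client can get 100 next round, worth 0.85 × 100 = 85 now; the contractor offers that and keeps 15.
Round 2 (the client proposes): the contractor can get 15 next round, worth 0.85 × 15 = 12.75 now, so the client offers 12.75, keeping 87.25.
So by rejecting in round 1, the client gets 87.25 next round, worth 0.85 × 87.25 = 74.1625 now.
Offer 82 ≥ 74.1625, so the client accepts.

Accept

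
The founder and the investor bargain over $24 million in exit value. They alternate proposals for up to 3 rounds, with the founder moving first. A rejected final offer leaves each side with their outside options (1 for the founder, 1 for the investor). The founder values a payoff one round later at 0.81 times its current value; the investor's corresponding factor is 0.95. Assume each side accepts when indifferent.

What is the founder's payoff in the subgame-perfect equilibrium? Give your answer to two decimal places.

Work backward from the last round.
Round 3 (the founder proposes): the investor gets 1 if talks fail, so the founder offers 1 and keeps 23.
Round 2 (the investor proposes): the founder can get 23 next round, worth 0.81 × 23 = 18.63 now; the investor offers that and keeps 5.37.
Round 1 (the founder proposes): the investor can get 5.37 next round, worth 0.95 × 5.37 = 5.1015 now; the founder offers that and keeps 18.8985.

18.90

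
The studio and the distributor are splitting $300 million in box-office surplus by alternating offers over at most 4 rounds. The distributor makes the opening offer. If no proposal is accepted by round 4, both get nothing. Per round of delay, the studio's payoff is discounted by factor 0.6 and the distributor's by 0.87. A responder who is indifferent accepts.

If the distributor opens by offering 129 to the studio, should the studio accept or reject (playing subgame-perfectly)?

Round 4 (the studio proposes): rejection yields 0 for the distributor; the studio offers 0 and keeps 300.
Round 3 (the distributor proposes): the studio can get 300 next round, worth 0.6 × 300 = 180 now, so the distributor offers 180, keeping 120.
Round 2 (the studio proposes): the distributor can get 120 next round, worth 0.87 × 120 = 104.4 now, so the studio offers 104.4, keeping 195.6.
So by rejecting in round 1, the studio gets 195.6 next round, worth 0.6 × 195.6 = 117.36 now.
Offer 129 ≥ 117.36, so the studio accepts.

Accept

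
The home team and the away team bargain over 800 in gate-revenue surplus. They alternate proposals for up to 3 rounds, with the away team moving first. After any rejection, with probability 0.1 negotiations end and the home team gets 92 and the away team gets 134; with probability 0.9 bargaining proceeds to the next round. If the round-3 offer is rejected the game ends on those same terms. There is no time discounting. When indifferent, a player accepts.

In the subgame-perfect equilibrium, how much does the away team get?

Round 3 (the away team proposes): the home team gets 92 if talks fail, so the away team offers 92 and keeps 708.
Round 2 (the home team proposes): rejecting gives the away team an expected 0.9 × 708 + 0.1 × 134 = 650.6, so the home team offers 650.6, keeping 149.4.
Round 1 (the away team proposes): rejecting gives the home team an expected 0.9 × 149.4 + 0.1 × 92 = 143.66; the away team offers that and keeps 656.34.

656.34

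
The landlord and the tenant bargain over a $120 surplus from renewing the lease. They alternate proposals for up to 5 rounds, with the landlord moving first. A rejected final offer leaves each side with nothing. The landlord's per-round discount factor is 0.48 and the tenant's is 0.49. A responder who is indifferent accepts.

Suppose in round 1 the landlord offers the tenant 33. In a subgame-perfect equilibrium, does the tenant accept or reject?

Reject

Round 5 (the landlord proposes): the tenant will accept anything ≥ 0, so the landlord offers 0 and keeps 120.
Round 4 (the tenant proposes): the landlord can get 120 next round, worth 0.48 × 120 = 57.6 now, so the tenant offers 57.6, keeping 62.4.
Round 3 (the landlord proposes): the tenant can get 62.4 next round, worth 0.49 × 62.4 = 30.576 now. The landlord offers 30.576 and keeps 120 − 30.576 = 89.424.
Round 2 (the tenant proposes): the landlord can get 89.424 next round, worth 0.48 × 89.424 = 42.92352 now, so the tenant offers 42.92352, keeping 77.07648.
So by rejecting in round 1, the tenant gets 77.07648 next round, worth 0.49 × 77.07648 = 37.7674752 now.
Offer 33 < 37.7674752, so the tenant rejects.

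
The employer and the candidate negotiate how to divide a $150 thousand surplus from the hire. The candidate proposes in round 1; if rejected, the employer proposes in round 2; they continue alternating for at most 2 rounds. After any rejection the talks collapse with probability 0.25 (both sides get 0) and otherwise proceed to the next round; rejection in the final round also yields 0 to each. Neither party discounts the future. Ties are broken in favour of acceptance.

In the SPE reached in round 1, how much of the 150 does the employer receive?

112.5

Round 2 (the employer proposes): the candidate will accept anything ≥ 0, so the employer offers 0 and keeps 150.
Round 1 (the candidate proposes): rejecting gives the employer an expected 0.75 × 150 = 112.5, so the candidate offers 112.5, keeping 37.5.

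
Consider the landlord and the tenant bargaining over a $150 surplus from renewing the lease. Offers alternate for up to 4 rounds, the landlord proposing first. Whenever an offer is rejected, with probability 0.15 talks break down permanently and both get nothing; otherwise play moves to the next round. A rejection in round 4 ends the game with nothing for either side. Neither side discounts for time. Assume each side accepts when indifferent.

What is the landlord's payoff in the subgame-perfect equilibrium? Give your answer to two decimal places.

Round 4 (the tenant proposes): the landlord will accept anything ≥ 0, so the tenant offers 0 and keeps 150.
Round 3 (the landlord proposes): rejecting gives the tenant an expected 0.85 × 150 = 127.5, so the landlord offers 127.5, keeping 22.5.
Round 2 (the tenant proposes): rejecting gives the landlord an expected 0.85 × 22.5 = 19.125. The tenant offers 19.125 and keeps 150 − 19.125 = 130.875.
Round 1 (the landlord proposes): rejecting gives the tenant an expected 0.85 × 130.875 = 111.24375, so the landlord offers 111.24375, keeping 38.75625.

38.76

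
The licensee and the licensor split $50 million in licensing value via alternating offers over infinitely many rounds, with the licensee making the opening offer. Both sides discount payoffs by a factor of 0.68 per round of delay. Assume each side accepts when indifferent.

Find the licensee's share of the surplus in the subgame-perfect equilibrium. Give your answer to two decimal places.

When the licensee proposes, the licensor accepts any offer worth at least 0.68 times what the licensor would get by proposing next round; and vice versa.
This gives x = 50 − 0.68y and y = 50 − 0.68x, where x and y are each side's share when it proposes.
Hence (1 − 0.68·0.68)x = 50(1 − 0.68), i.e. 0.5376·x = 16.
x ≈ 29.7619; the licensor's share is 50 − x ≈ 20.2381.

29.76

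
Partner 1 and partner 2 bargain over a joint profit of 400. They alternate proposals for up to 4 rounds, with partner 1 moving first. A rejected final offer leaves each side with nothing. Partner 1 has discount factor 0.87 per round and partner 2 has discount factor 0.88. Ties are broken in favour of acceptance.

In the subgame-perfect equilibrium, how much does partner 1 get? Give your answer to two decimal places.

84.75

Round 4 (partner 2 proposes): partner 1 will accept anything ≥ 0, so partner 2 offers 0 and keeps 400.
Round 3 (partner 1 proposes): partner 2 can get 400 next round, worth 0.88 × 400 = 352 now; partner 1 offers that and keeps 48.
Round 2 (partner 2 proposes): partner 1 can get 48 next round, worth 0.87 × 48 = 41.76 now; partner 2 offers that and keeps 358.24.
Round 1 (partner 1 proposes): partner 2 can get 358.24 next round, worth 0.88 × 358.24 = 315.2512 now. Partner 1 offers 315.2512 and keeps 400 − 315.2512 = 84.7488.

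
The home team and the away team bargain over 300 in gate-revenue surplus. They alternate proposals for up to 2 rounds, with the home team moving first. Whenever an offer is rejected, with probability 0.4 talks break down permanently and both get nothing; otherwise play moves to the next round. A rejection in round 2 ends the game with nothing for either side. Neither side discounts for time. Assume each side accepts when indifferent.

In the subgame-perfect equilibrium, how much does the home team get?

By backward induction:
Round 2 (the away team proposes): rejection yields 0 for the home team; the away team offers 0 and keeps 300.
Round 1 (the home team proposes): rejecting gives the away team an expected 0.6 × 300 = 180, so the home team offers 180, keeping 120.

120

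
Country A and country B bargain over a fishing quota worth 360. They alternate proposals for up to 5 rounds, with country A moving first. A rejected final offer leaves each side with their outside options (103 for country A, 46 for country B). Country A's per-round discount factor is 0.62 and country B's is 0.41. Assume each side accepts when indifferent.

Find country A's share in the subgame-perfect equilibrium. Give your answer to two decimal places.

Work backward from the last round.
Round 5 (country A proposes): country B gets 46 if talks fail, so country A offers 46 and keeps 314.
Round 4 (country B proposes): country A can get 314 next round, worth 0.62 × 314 = 194.68 now, so country B offers 194.68, keeping 165.32.
Round 3 (country A proposes): country B can get 165.32 next round, worth 0.41 × 165.32 = 67.7812 now. Country A offers 67.7812 and keeps 360 − 67.7812 = 292.2188.
Round 2 (country B proposes): country A can get 292.2188 next round, worth 0.62 × 292.2188 = 181.175656 now. Country B offers 181.175656 and keeps 360 − 181.175656 = 178.824344.
Round 1 (country A proposes): country B can get 178.824344 next round, worth 0.41 × 178.824344 = 73.31798104 now, so country A offers 73.31798104, keeping 286.68201896.

286.68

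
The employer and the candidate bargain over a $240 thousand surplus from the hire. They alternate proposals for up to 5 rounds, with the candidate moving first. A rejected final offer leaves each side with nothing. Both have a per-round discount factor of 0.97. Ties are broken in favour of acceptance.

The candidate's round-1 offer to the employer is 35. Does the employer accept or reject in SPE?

Round 5 (the candidate proposes): rejection yields 0 for the employer; the candidate offers 0 and keeps 240.
Round 4 (the employer proposes): the candidate can get 240 next round, worth 0.97 × 240 = 232.8 now. The employer offers 232.8 and keeps 240 − 232.8 = 7.2.
Round 3 (the candidate proposes): the employer can get 7.2 next round, worth 0.97 × 7.2 = 6.984 now; the candidate offers that and keeps 233.016.
Round 2 (the employer proposes): the candidate can get 233.016 next round, worth 0.97 × 233.016 = 226.02552 now; the employer offers that and keeps 13.97448.
So by rejecting in round 1, the employer gets 13.97448 next round, worth 0.97 × 13.97448 = 13.5552456 now.
Offer 35 ≥ 13.5552456, so the employer accepts.

Accept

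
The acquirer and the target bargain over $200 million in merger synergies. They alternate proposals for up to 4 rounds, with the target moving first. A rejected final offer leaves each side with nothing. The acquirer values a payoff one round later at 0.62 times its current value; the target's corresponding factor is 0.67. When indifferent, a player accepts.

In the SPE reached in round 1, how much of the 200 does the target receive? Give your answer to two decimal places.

107.57

Work backward from the last round.
Round 4 (the acquirer proposes): rejection yields 0 for the target; the acquirer offers 0 and keeps 200.
Round 3 (the target proposes): the acquirer can get 200 next round, worth 0.62 × 200 = 124 now, so the target offers 124, keeping 76.
Round 2 (the acquirer proposes): the target can get 76 next round, worth 0.67 × 76 = 50.92 now, so the acquirer offers 50.92, keeping 149.08.
Round 1 (the target proposes): the acquirer can get 149.08 next round, worth 0.62 × 149.08 = 92.4296 now, so the target offers 92.4296, keeping 107.5704.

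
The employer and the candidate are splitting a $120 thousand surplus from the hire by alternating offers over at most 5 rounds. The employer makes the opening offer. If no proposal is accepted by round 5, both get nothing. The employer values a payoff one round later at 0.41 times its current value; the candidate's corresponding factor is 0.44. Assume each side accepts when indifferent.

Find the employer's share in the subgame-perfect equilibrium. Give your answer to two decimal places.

Solve by backward induction from round 5.
Round 5 (the employer proposes): rejection yields 0 for the candidate; the employer offers 0 and keeps 120.
Round 4 (the candidate proposes): the employer can get 120 next round, worth 0.41 × 120 = 49.2 now. The candidate offers 49.2 and keeps 120 − 49.2 = 70.8.
Round 3 (the employer proposes): the candidate can get 70.8 next round, worth 0.44 × 70.8 = 31.152 now, so the employer offers 31.152, keeping 88.848.
Round 2 (the candidate proposes): the employer can get 88.848 next round, worth 0.41 × 88.848 = 36.42768 now, so the candidate offers 36.42768, keeping 83.57232.
Round 1 (the employer proposes): the candidate can get 83.57232 next round, worth 0.44 × 83.57232 = 36.7718208 now. The employer offers 36.7718208 and keeps 120 − 36.7718208 = 83.2281792.

83.23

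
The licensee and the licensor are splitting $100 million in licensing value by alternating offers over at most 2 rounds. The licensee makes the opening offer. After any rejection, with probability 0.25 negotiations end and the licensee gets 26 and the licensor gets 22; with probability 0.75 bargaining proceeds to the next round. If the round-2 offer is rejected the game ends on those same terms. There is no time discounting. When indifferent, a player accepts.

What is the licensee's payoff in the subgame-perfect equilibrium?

Round 2 (the licensor proposes): the licensee gets 26 if talks fail, so the licensor offers 26 and keeps 74.
Round 1 (the licensee proposes): rejecting gives the licensor an expected 0.75 × 74 + 0.25 × 22 = 61. The licensee offers 61 and keeps 100 − 61 = 39.

39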